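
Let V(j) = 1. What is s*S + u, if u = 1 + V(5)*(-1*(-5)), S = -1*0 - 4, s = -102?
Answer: 414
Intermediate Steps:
S = -4 (S = 0 - 4 = -4)
u = 6 (u = 1 + 1*(-1*(-5)) = 1 + 1*5 = 1 + 5 = 6)
s*S + u = -102*(-4) + 6 = 408 + 6 = 414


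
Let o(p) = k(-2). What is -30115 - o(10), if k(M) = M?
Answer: -30113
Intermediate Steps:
o(p) = -2
-30115 - o(10) = -30115 - 1*(-2) = -30115 + 2 = -30113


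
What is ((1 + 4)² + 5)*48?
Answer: 1440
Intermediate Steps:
((1 + 4)² + 5)*48 = (5² + 5)*48 = (25 + 5)*48 = 30*48 = 1440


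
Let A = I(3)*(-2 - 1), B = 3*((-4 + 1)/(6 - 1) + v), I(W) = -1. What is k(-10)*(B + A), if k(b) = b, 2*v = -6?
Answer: 78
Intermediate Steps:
v = -3 (v = (1/2)*(-6) = -3)
B = -54/5 (B = 3*((-4 + 1)/(6 - 1) - 3) = 3*(-3/5 - 3) = 3*(-18/5) = -54/5 ≈ -10.800)
A = 3 (A = -(-2 - 1) = -1*(-3) = 3)
k(-10)*(B + A) = -10*(-54/5 + 3) = -10*(-39/5) = 78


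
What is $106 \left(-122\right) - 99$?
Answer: $-13031$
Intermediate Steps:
$106 \left(-122\right) - 99 = -12932 - 99 = -13031$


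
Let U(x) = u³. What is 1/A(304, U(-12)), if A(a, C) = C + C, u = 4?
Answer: 1/128 ≈ 0.0078125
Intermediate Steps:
U(x) = 64 (U(x) = 4³ = 64)
A(a, C) = 2*C
1/A(304, U(-12)) = 1/(2*64) = 1/128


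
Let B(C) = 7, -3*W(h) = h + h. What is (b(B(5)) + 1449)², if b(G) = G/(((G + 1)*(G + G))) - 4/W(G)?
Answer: 26370836881/12544 ≈ 2.1023e+6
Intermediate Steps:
W(h) = -2*h/3 (W(h) = -(h + h)/3 = -2*h/3)
b(G) = 1/(2*(1 + G)) + 6/G (b(G) = G/(((G + 1)*(G + G))) - 4*(-3/(2*G)) = G/(((1 + G)*(2*G))) - (-6)/G = G/((2*G*(1 + G))) + 6/G = G*(1/(2*G*(1 + G))) + 6/G = 1/(2*(1 + G)) + 6/G)
(b(B(5)) + 1449)² = ((½)*(12 + 13*7)/(7*(1 + 7)) + 1449)² = ((½)*(⅐)*(12 + 91)/8 + 1449)² = ((½)*(⅐)*(⅛)*103 + 1449)² = (103/112 + 1449)² = (162391/112)² = 26370836881/12544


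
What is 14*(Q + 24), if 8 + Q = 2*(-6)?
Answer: 56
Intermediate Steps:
Q = -20 (Q = -8 + 2*(-6) = -8 - 12 = -20)
14*(Q + 24) = 14*(-20 + 24) = 14*4 = 56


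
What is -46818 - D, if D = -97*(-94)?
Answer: -55936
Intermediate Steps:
D = 9118
-46818 - D = -46818 - 1*9118 = -46818 - 9118 = -55936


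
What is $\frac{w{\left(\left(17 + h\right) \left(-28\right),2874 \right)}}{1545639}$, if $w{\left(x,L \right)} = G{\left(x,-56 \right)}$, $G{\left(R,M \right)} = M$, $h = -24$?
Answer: $- \frac{56}{1545639} \approx -3.6231 \cdot 10^{-5}$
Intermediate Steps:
$w{\left(x,L \right)} = -56$
$\frac{w{\left(\left(17 + h\right) \left(-28\right),2874 \right)}}{1545639} = - \frac{56}{1545639}$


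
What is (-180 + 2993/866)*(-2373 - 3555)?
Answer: 453157068/433 ≈ 1.0466e+6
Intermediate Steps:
(-180 + 2993/866)*(-2373 - 3555) = (-180 + 2993*(1/866))*(-5928) = (-180 + 2993/866)*(-5928) = -152887/866*(-5928) = 453157068/433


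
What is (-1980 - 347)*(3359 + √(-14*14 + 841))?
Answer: -7816393 - 2327*√645 ≈ -7.8755e+6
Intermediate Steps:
(-1980 - 347)*(3359 + √(-14*14 + 841)) = -2327*(3359 + √(-196 + 841)) = -2327*(3359 + √645) = -7816393 - 2327*√645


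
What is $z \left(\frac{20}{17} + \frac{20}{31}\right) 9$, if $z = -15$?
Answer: $- \frac{129600}{527} \approx -245.92$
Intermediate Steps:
$z \left(\frac{20}{17} + \frac{20}{31}\right) 9 = - 15 \left(\frac{20}{17} + \frac{20}{31}\right) 9 = \left(-15\right) \frac{960}{527} \cdot 9 = \left(- \frac{14400}{527}\right) 9 = - \frac{129600}{527}$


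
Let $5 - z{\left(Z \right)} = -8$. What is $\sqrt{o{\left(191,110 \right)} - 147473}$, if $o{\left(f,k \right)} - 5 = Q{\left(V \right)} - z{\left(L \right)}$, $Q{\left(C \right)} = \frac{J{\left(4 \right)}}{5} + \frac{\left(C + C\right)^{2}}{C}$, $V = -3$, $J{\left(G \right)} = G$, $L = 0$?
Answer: $\frac{i \sqrt{3687305}}{5} \approx 384.05 i$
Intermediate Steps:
$Q{\left(C \right)} = \frac{4}{5} + 4 C$ ($Q{\left(C \right)} = \frac{4}{5} + \frac{\left(C + C\right)^{2}}{C} = 4 \cdot \frac{1}{5} + \frac{\left(2 C\right)^{2}}{C} = \frac{4}{5} + \frac{4 C^{2}}{C} = \frac{4}{5} + 4 C$)
$z{\left(Z \right)} = 13$ ($z{\left(Z \right)} = 5 - -8 = 5 + 8 = 13$)
$o{\left(f,k \right)} = - \frac{96}{5}$ ($o{\left(f,k \right)} = 5 + \left(\left(\frac{4}{5} + 4 \left(-3\right)\right) - 13\right) = 5 + \left(\left(\frac{4}{5} - 12\right) - 13\right) = 5 - \frac{121}{5} = - \frac{96}{5}$)
$\sqrt{o{\left(191,110 \right)} - 147473} = \sqrt{- \frac{96}{5} - 147473} = \sqrt{- \frac{737461}{5}} = \frac{i \sqrt{3687305}}{5}$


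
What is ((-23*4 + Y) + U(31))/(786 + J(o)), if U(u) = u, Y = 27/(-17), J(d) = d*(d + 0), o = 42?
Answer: -532/21675 ≈ -0.024544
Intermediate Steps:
J(d) = d² (J(d) = d*d = d²)
Y = -27/17 (Y = 27*(-1/17) = -27/17 ≈ -1.5882)
((-23*4 + Y) + U(31))/(786 + J(o)) = ((-23*4 - 27/17) + 31)/(786 + 42²) = ((-92 - 27/17) + 31)/(786 + 1764) = (-1591/17 + 31)/2550 = -1064/17*1/2550 = -532/21675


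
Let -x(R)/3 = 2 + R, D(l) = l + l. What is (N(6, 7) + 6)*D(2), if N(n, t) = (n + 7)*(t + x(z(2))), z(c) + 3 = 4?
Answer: -80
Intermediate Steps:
D(l) = 2*l
z(c) = 1 (z(c) = -3 + 4 = 1)
x(R) = -6 - 3*R (x(R) = -3*(2 + R) = -6 - 3*R)
N(n, t) = (-9 + t)*(7 + n) (N(n, t) = (n + 7)*(t + (-6 - 3*1)) = (7 + n)*(t + (-6 - 3)) = (7 + n)*(t - 9) = (7 + n)*(-9 + t) = (-9 + t)*(7 + n))
(N(6, 7) + 6)*D(2) = ((-63 - 9*6 + 7*7 + 6*7) + 6)*(2*2) = ((-63 - 54 + 49 + 42) + 6)*4 = (-26 + 6)*4 = -20*4 = -80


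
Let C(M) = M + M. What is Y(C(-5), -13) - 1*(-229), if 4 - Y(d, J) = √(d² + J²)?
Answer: 233 - √269 ≈ 216.60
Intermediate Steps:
C(M) = 2*M
Y(d, J) = 4 - √(J² + d²) (Y(d, J) = 4 - √(d² + J²) = 4 - √(J² + d²))
Y(C(-5), -13) - 1*(-229) = (4 - √((-13)² + (2*(-5))²)) - 1*(-229) = (4 - √(169 + (-10)²)) + 229 = (4 - √(169 + 100)) + 229 = (4 - √269) + 229 = 233 - √269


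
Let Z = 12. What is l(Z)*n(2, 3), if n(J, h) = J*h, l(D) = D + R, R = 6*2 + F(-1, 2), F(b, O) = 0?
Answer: 144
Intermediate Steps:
R = 12 (R = 6*2 + 0 = 12 + 0 = 12)
l(D) = 12 + D (l(D) = D + 12 = 12 + D)
l(Z)*n(2, 3) = (12 + 12)*(2*3) = 24*6 = 144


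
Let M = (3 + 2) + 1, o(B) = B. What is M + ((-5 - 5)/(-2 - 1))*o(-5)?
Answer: -32/3 ≈ -10.667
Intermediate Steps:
M = 6 (M = 5 + 1 = 6)
M + ((-5 - 5)/(-2 - 1))*o(-5) = 6 + ((-5 - 5)/(-2 - 1))*(-5) = 6 - 10/(-3)*(-5) = 6 - 10*(-⅓)*(-5) = 6 + (10/3)*(-5) = 6 - 50/3 = -32/3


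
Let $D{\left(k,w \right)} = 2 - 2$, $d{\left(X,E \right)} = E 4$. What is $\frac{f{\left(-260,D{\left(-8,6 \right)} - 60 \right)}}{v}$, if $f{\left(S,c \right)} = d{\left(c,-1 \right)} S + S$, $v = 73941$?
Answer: $\frac{260}{24647} \approx 0.010549$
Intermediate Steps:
$d{\left(X,E \right)} = 4 E$
$D{\left(k,w \right)} = 0$ ($D{\left(k,w \right)} = 2 - 2 = 0$)
$f{\left(S,c \right)} = - 3 S$ ($f{\left(S,c \right)} = 4 \left(-1\right) S + S = - 4 S + S = - 3 S$)
$\frac{f{\left(-260,D{\left(-8,6 \right)} - 60 \right)}}{v} = \frac{\left(-3\right) \left(-260\right)}{73941} = 780 \cdot \frac{1}{73941} = \frac{260}{24647}$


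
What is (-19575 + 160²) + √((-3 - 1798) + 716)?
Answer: 6025 + I*√1085 ≈ 6025.0 + 32.939*I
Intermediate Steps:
(-19575 + 160²) + √((-3 - 1798) + 716) = (-19575 + 25600) + √(-1801 + 716) = 6025 + √(-1085) = 6025 + I*√1085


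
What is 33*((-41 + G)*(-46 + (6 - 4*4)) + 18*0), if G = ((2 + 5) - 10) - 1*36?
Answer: 147840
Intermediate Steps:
G = -39 (G = (7 - 10) - 36 = -3 - 36 = -39)
33*((-41 + G)*(-46 + (6 - 4*4)) + 18*0) = 33*((-41 - 39)*(-46 + (6 - 4*4)) + 18*0) = 33*(-80*(-46 + (6 - 16)) + 0) = 33*(-80*(-46 - 10) + 0) = 33*(-80*(-56) + 0) = 33*(4480 + 0) = 33*4480 = 147840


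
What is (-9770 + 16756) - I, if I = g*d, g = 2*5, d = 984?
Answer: -2854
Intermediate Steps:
g = 10
I = 9840 (I = 10*984 = 9840)
(-9770 + 16756) - I = (-9770 + 16756) - 1*9840 = 6986 - 9840 = -2854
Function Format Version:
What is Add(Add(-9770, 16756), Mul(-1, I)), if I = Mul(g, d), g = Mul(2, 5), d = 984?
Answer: -2854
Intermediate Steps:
g = 10
I = 9840 (I = Mul(10, 984) = 9840)
Add(Add(-9770, 16756), Mul(-1, I)) = Add(Add(-9770, 16756), Mul(-1, 9840)) = Add(6986, -9840) = -2854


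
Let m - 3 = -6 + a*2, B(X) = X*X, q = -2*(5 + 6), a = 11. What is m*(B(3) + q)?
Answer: -247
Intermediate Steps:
q = -22 (q = -2*11 = -22)
B(X) = X²
m = 19 (m = 3 + (-6 + 11*2) = 3 + (-6 + 22) = 3 + 16 = 19)
m*(B(3) + q) = 19*(3² - 22) = 19*(9 - 22) = 19*(-13) = -247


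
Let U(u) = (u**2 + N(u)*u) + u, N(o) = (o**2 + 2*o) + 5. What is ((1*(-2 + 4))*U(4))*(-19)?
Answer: -5168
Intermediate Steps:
N(o) = 5 + o**2 + 2*o
U(u) = u + u**2 + u*(5 + u**2 + 2*u) (U(u) = (u**2 + (5 + u**2 + 2*u)*u) + u = (u**2 + u*(5 + u**2 + 2*u)) + u = u + u**2 + u*(5 + u**2 + 2*u))
((1*(-2 + 4))*U(4))*(-19) = ((1*(-2 + 4))*(4*(6 + 4**2 + 3*4)))*(-19) = ((1*2)*(4*(6 + 16 + 12)))*(-19) = (2*(4*34))*(-19) = (2*136)*(-19) = 272*(-19) = -5168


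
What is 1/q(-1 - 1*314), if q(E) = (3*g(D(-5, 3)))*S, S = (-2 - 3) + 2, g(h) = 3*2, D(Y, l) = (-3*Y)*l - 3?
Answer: -1/54 ≈ -0.018519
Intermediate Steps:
D(Y, l) = -3 - 3*Y*l (D(Y, l) = -3*Y*l - 3 = -3 - 3*Y*l)
g(h) = 6
S = -3 (S = -5 + 2 = -3)
q(E) = -54 (q(E) = (3*6)*(-3) = 18*(-3) = -54)
1/q(-1 - 1*314) = 1/(-54) = -1/54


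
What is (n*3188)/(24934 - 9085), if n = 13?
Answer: 41444/15849 ≈ 2.6149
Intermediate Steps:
(n*3188)/(24934 - 9085) = (13*3188)/(24934 - 9085) = 41444/15849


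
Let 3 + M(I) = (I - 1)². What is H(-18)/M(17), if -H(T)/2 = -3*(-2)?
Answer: -12/253 ≈ -0.047431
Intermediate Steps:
H(T) = -12 (H(T) = -(-6)*(-2) = -2*6 = -12)
M(I) = -3 + (-1 + I)² (M(I) = -3 + (I - 1)² = -3 + (-1 + I)²)
H(-18)/M(17) = -12/(-3 + (-1 + 17)²) = -12/(-3 + 16²) = -12/(-3 + 256) = -12/253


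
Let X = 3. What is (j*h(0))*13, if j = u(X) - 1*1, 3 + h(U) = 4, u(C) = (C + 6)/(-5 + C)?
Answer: -143/2 ≈ -71.500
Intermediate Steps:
u(C) = (6 + C)/(-5 + C)
h(U) = 1 (h(U) = -3 + 4 = 1)
j = -11/2 (j = (6 + 3)/(-5 + 3) - 1*1 = 9/(-2) - 1 = -1/2*9 - 1 = -9/2 - 1 = -11/2 ≈ -5.5000)
(j*h(0))*13 = -11/2*1*13 = -11/2*13 = -143/2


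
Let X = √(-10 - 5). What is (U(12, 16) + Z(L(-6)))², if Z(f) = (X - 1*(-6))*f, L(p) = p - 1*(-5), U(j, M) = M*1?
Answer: (10 - I*√15)² ≈ 85.0 - 77.46*I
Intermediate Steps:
U(j, M) = M
X = I*√15 (X = √(-15) = I*√15 ≈ 3.873*I)
L(p) = 5 + p (L(p) = p + 5 = 5 + p)
Z(f) = f*(6 + I*√15) (Z(f) = (I*√15 - 1*(-6))*f = (I*√15 + 6)*f = (6 + I*√15)*f = f*(6 + I*√15))
(U(12, 16) + Z(L(-6)))² = (16 + (5 - 6)*(6 + I*√15))² = (16 - (6 + I*√15))² = (16 + (-6 - I*√15))² = (10 - I*√15)²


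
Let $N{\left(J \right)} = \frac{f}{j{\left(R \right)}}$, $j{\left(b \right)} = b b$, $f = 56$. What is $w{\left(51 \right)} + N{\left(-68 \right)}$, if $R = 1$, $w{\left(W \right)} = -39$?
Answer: $17$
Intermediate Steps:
$j{\left(b \right)} = b^{2}$
$N{\left(J \right)} = 56$ ($N{\left(J \right)} = \frac{56}{1^{2}} = \frac{56}{1} = 56 \cdot 1 = 56$)
$w{\left(51 \right)} + N{\left(-68 \right)} = -39 + 56 = 17$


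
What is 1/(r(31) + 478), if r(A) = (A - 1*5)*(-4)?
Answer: 1/374 ≈ 0.0026738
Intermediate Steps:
r(A) = 20 - 4*A (r(A) = (A - 5)*(-4) = (-5 + A)*(-4) = 20 - 4*A)
1/(r(31) + 478) = 1/((20 - 4*31) + 478) = 1/((20 - 124) + 478) = 1/(-104 + 478) = 1/374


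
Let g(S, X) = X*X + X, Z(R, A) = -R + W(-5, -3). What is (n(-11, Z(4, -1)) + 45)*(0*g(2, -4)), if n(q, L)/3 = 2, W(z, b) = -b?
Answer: 0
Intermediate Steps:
Z(R, A) = 3 - R (Z(R, A) = -R - 1*(-3) = -R + 3 = 3 - R)
n(q, L) = 6 (n(q, L) = 3*2 = 6)
g(S, X) = X + X² (g(S, X) = X² + X = X + X²)
(n(-11, Z(4, -1)) + 45)*(0*g(2, -4)) = (6 + 45)*(0*(-4*(1 - 4))) = 51*(0*(-4*(-3))) = 51*(0*12) = 51*0 = 0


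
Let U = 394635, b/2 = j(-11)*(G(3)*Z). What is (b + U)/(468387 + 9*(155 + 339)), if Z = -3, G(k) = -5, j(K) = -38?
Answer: 131165/157611 ≈ 0.83221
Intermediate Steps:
b = -1140 (b = 2*(-(-190)*(-3)) = 2*(-38*15) = 2*(-570) = -1140)
(b + U)/(468387 + 9*(155 + 339)) = (-1140 + 394635)/(468387 + 9*(155 + 339)) = 393495/(468387 + 9*494) = 393495/(468387 + 4446) = 393495/472833 = 393495*(1/472833) = 131165/157611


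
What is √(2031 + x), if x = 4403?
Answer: √6434 ≈ 80.212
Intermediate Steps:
√(2031 + x) = √(2031 + 4403) = √6434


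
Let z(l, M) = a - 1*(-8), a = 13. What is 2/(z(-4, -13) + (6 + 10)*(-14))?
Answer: -2/203 ≈ -0.0098522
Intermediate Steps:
z(l, M) = 21 (z(l, M) = 13 - 1*(-8) = 13 + 8 = 21)
2/(z(-4, -13) + (6 + 10)*(-14)) = 2/(21 + (6 + 10)*(-14)) = 2/(21 + 16*(-14)) = 2/(21 - 224) = 2/(-203) = 2*(-1/203) = -2/203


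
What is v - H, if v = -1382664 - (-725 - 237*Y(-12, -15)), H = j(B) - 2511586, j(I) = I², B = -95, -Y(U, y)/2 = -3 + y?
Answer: 1129154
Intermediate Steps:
Y(U, y) = 6 - 2*y (Y(U, y) = -2*(-3 + y) = 6 - 2*y)
H = -2502561 (H = (-95)² - 2511586 = 9025 - 2511586 = -2502561)
v = -1373407 (v = -1382664 - (-725 - 237*(6 - 2*(-15))) = -1382664 - (-725 - 237*(6 + 30)) = -1382664 - (-725 - 237*36) = -1382664 - (-725 - 8532) = -1382664 - 1*(-9257) = -1382664 + 9257 = -1373407)
v - H = -1373407 - 1*(-2502561) = -1373407 + 2502561 = 1129154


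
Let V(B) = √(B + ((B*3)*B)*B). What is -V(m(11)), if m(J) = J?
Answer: -2*√1001 ≈ -63.277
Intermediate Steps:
V(B) = √(B + 3*B³) (V(B) = √(B + ((3*B)*B)*B) = √(B + (3*B²)*B) = √(B + 3*B³))
-V(m(11)) = -√(11 + 3*11³) = -√(11 + 3*1331) = -√(11 + 3993) = -√4004 = -2*√1001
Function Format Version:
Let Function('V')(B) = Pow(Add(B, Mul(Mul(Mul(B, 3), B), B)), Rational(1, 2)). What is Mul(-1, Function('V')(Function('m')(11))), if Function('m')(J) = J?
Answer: Mul(-2, Pow(1001, Rational(1, 2))) ≈ -63.277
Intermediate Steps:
Function('V')(B) = Pow(Add(B, Mul(3, Pow(B, 3))), Rational(1, 2)) (Function('V')(B) = Pow(Add(B, Mul(Mul(Mul(3, B), B), B)), Rational(1, 2)) = Pow(Add(B, Mul(Mul(3, Pow(B, 2)), B)), Rational(1, 2)) = Pow(Add(B, Mul(3, Pow(B, 3))), Rational(1, 2)))
Mul(-1, Function('V')(Function('m')(11))) = Mul(-1, Pow(Add(11, Mul(3, Pow(11, 3))), Rational(1, 2))) = Mul(-1, Pow(Add(11, Mul(3, 1331)), Rational(1, 2))) = Mul(-1, Pow(Add(11, 3993), Rational(1, 2))) = Mul(-1, Pow(4004, Rational(1, 2))) = Mul(-1, Mul(2, Pow(1001, Rational(1, 2)))) = Mul(-2, Pow(1001, Rational(1, 2)))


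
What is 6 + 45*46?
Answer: 2076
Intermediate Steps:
6 + 45*46 = 6 + 2070 = 2076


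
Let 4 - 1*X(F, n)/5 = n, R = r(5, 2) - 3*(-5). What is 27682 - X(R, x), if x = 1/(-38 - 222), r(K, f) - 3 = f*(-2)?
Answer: 1438423/52 ≈ 27662.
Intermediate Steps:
r(K, f) = 3 - 2*f (r(K, f) = 3 + f*(-2) = 3 - 2*f)
R = 14 (R = (3 - 2*2) - 3*(-5) = (3 - 4) + 15 = -1 + 15 = 14)
x = -1/260 (x = 1/(-260) = -1/260 ≈ -0.0038462)
X(F, n) = 20 - 5*n
27682 - X(R, x) = 27682 - (20 - 5*(-1/260)) = 27682 - (20 + 1/52) = 27682 - 1*1041/52 = 27682 - 1041/52 = 1438423/52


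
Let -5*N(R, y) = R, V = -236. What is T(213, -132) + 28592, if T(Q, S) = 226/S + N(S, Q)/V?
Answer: 556650727/19470 ≈ 28590.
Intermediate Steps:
N(R, y) = -R/5
T(Q, S) = 226/S + S/1180 (T(Q, S) = 226/S - S/5/(-236) = 226/S - S/5*(-1/236) = 226/S + S/1180)
T(213, -132) + 28592 = (226/(-132) + (1/1180)*(-132)) + 28592 = (226*(-1/132) - 33/295) + 28592 = (-113/66 - 33/295) + 28592 = -35513/19470 + 28592 = 556650727/19470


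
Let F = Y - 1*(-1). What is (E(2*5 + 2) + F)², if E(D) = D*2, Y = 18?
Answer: 1849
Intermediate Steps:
E(D) = 2*D
F = 19 (F = 18 - 1*(-1) = 18 + 1 = 19)
(E(2*5 + 2) + F)² = (2*(2*5 + 2) + 19)² = (2*(10 + 2) + 19)² = (2*12 + 19)² = (24 + 19)² = 43² = 1849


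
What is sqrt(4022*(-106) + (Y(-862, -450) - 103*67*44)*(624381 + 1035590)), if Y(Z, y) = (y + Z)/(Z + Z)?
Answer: 2*I*sqrt(23407715624334722)/431 ≈ 7.0996e+5*I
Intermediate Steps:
Y(Z, y) = (Z + y)/(2*Z) (Y(Z, y) = (Z + y)/((2*Z)) = (Z + y)*(1/(2*Z)) = (Z + y)/(2*Z))
sqrt(4022*(-106) + (Y(-862, -450) - 103*67*44)*(624381 + 1035590)) = sqrt(4022*(-106) + ((1/2)*(-862 - 450)/(-862) - 103*67*44)*(624381 + 1035590)) = sqrt(-426332 + ((1/2)*(-1/862)*(-1312) - 6901*44)*1659971) = sqrt(-426332 + (328/431 - 303644)*1659971) = sqrt(-426332 - 130870236/431*1659971) = sqrt(-426332 - 217240796523156/431) = sqrt(-217240980272248/431) = 2*I*sqrt(23407715624334722)/431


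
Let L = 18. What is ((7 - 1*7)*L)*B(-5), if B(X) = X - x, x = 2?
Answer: 0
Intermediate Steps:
B(X) = -2 + X (B(X) = X - 1*2 = X - 2 = -2 + X)
((7 - 1*7)*L)*B(-5) = ((7 - 1*7)*18)*(-2 - 5) = ((7 - 7)*18)*(-7) = (0*18)*(-7) = 0*(-7) = 0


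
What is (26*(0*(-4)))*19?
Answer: 0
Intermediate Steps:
(26*(0*(-4)))*19 = (26*0)*19 = 0*19 = 0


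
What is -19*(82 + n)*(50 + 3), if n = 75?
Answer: -158099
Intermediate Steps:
-19*(82 + n)*(50 + 3) = -19*(82 + 75)*(50 + 3) = -2983*53 = -19*8321 = -158099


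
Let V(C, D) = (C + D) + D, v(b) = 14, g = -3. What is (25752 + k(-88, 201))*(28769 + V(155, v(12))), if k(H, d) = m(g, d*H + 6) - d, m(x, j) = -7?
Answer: 739549888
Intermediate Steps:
k(H, d) = -7 - d
V(C, D) = C + 2*D
(25752 + k(-88, 201))*(28769 + V(155, v(12))) = (25752 + (-7 - 1*201))*(28769 + (155 + 2*14)) = (25752 + (-7 - 201))*(28769 + (155 + 28)) = (25752 - 208)*(28769 + 183) = 25544*28952 = 739549888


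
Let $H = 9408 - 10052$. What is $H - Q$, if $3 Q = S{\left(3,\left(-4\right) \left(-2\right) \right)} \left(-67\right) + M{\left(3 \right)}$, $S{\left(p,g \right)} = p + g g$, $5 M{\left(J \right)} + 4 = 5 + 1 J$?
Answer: $\frac{12781}{15} \approx 852.07$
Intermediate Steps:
$M{\left(J \right)} = \frac{1}{5} + \frac{J}{5}$ ($M{\left(J \right)} = - \frac{4}{5} + \frac{5 + 1 J}{5} = - \frac{4}{5} + \frac{5 + J}{5} = - \frac{4}{5} + \left(1 + \frac{J}{5}\right) = \frac{1}{5} + \frac{J}{5}$)
$S{\left(p,g \right)} = p + g^{2}$
$Q = - \frac{22441}{15}$ ($Q = \frac{\left(3 + \left(\left(-4\right) \left(-2\right)\right)^{2}\right) \left(-67\right) + \left(\frac{1}{5} + \frac{1}{5} \cdot 3\right)}{3} = \frac{\left(3 + 8^{2}\right) \left(-67\right) + \left(\frac{1}{5} + \frac{3}{5}\right)}{3} = \frac{\left(3 + 64\right) \left(-67\right) + \frac{4}{5}}{3} = \frac{67 \left(-67\right) + \frac{4}{5}}{3} = \frac{-4489 + \frac{4}{5}}{3} = \frac{1}{3} \left(- \frac{22441}{5}\right) = - \frac{22441}{15} \approx -1496.1$)
$H = -644$
$H - Q = -644 - - \frac{22441}{15} = -644 + \frac{22441}{15} = \frac{12781}{15}$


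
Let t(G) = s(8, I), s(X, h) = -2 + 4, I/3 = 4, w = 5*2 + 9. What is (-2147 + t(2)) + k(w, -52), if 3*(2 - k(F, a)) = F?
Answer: -6448/3 ≈ -2149.3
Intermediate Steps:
w = 19 (w = 10 + 9 = 19)
I = 12 (I = 3*4 = 12)
k(F, a) = 2 - F/3
s(X, h) = 2
t(G) = 2
(-2147 + t(2)) + k(w, -52) = (-2147 + 2) + (2 - ⅓*19) = -2145 + (2 - 19/3) = -2145 - 13/3 = -6448/3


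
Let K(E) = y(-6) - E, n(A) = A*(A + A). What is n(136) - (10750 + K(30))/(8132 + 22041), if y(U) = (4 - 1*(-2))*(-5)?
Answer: 1116148926/30173 ≈ 36992.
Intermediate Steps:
y(U) = -30 (y(U) = (4 + 2)*(-5) = 6*(-5) = -30)
n(A) = 2*A² (n(A) = A*(2*A) = 2*A²)
K(E) = -30 - E
n(136) - (10750 + K(30))/(8132 + 22041) = 2*136² - (10750 + (-30 - 1*30))/(8132 + 22041) = 2*18496 - (10750 + (-30 - 30))/30173 = 36992 - (10750 - 60)/30173 = 36992 - 10690/30173 = 1116148926/30173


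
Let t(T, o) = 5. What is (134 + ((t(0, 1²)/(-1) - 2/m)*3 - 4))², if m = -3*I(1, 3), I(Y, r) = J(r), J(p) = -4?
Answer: 52441/4 ≈ 13110.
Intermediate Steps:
I(Y, r) = -4
m = 12 (m = -3*(-4) = 12)
(134 + ((t(0, 1²)/(-1) - 2/m)*3 - 4))² = (134 + ((5/(-1) - 2/12)*3 - 4))² = (134 + ((5*(-1) - 2*1/12)*3 - 4))² = (134 + ((-5 - ⅙)*3 - 4))² = (134 + (-31/6*3 - 4))² = (134 + (-31/2 - 4))² = (134 - 39/2)² = (229/2)² = 52441/4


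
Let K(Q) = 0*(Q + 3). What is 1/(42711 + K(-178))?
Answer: 1/42711 ≈ 2.3413e-5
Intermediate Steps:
K(Q) = 0 (K(Q) = 0*(3 + Q) = 0)
1/(42711 + K(-178)) = 1/(42711 + 0) = 1/42711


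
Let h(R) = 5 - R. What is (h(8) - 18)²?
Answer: 441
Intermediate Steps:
(h(8) - 18)² = ((5 - 1*8) - 18)² = ((5 - 8) - 18)² = (-3 - 18)² = (-21)² = 441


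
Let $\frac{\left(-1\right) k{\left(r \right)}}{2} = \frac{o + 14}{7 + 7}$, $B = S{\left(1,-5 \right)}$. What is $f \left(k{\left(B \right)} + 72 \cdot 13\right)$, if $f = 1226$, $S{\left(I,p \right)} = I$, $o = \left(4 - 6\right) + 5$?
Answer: $\frac{8011910}{7} \approx 1.1446 \cdot 10^{6}$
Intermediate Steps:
$o = 3$ ($o = -2 + 5 = 3$)
$B = 1$
$k{\left(r \right)} = - \frac{17}{7}$ ($k{\left(r \right)} = - 2 \frac{3 + 14}{7 + 7} = - 2 \cdot \frac{17}{14} = - 2 \cdot 17 \cdot \frac{1}{14} = \left(-2\right) \frac{17}{14} = - \frac{17}{7}$)
$f \left(k{\left(B \right)} + 72 \cdot 13\right) = 1226 \left(- \frac{17}{7} + 72 \cdot 13\right) = 1226 \left(- \frac{17}{7} + 936\right) = 1226 \cdot \frac{6535}{7} = \frac{8011910}{7}$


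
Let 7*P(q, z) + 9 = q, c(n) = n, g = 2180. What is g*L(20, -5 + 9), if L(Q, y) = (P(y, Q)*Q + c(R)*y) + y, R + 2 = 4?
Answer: -34880/7 ≈ -4982.9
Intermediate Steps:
R = 2 (R = -2 + 4 = 2)
P(q, z) = -9/7 + q/7
L(Q, y) = 3*y + Q*(-9/7 + y/7) (L(Q, y) = ((-9/7 + y/7)*Q + 2*y) + y = (Q*(-9/7 + y/7) + 2*y) + y = (2*y + Q*(-9/7 + y/7)) + y = 3*y + Q*(-9/7 + y/7))
g*L(20, -5 + 9) = 2180*(3*(-5 + 9) + (⅐)*20*(-9 + (-5 + 9))) = 2180*(3*4 + (⅐)*20*(-9 + 4)) = 2180*(12 + (⅐)*20*(-5)) = 2180*(12 - 100/7) = 2180*(-16/7) = -34880/7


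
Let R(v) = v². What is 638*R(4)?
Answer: 10208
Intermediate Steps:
638*R(4) = 638*4² = 638*16 = 10208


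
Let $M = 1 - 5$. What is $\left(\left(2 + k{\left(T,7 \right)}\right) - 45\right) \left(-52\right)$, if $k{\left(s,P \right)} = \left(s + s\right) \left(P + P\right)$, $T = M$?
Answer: $8060$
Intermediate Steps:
$M = -4$ ($M = 1 - 5 = -4$)
$T = -4$
$k{\left(s,P \right)} = 4 P s$ ($k{\left(s,P \right)} = 2 s 2 P = 4 P s$)
$\left(\left(2 + k{\left(T,7 \right)}\right) - 45\right) \left(-52\right) = \left(\left(2 + 4 \cdot 7 \left(-4\right)\right) - 45\right) \left(-52\right) = \left(\left(2 - 112\right) - 45\right) \left(-52\right) = \left(-110 - 45\right) \left(-52\right) = \left(-155\right) \left(-52\right) = 8060$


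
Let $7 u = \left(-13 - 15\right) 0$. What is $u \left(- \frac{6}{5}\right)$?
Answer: $0$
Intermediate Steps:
$u = 0$ ($u = \frac{\left(-13 - 15\right) 0}{7} = \frac{\left(-28\right) 0}{7} = \frac{1}{7} \cdot 0 = 0$)
$u \left(- \frac{6}{5}\right) = 0 \left(- \frac{6}{5}\right) = 0$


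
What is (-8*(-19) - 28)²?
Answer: 15376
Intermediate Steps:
(-8*(-19) - 28)² = (-1*(-152) - 28)² = (152 - 28)² = 124² = 15376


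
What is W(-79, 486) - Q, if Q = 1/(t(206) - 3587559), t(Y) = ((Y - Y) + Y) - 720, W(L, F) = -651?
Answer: -2335835522/3588073 ≈ -651.00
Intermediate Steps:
t(Y) = -720 + Y (t(Y) = (0 + Y) - 720 = Y - 720 = -720 + Y)
Q = -1/3588073 (Q = 1/((-720 + 206) - 3587559) = 1/(-514 - 3587559) = 1/(-3588073) = -1/3588073 ≈ -2.7870e-7)
W(-79, 486) - Q = -651 - 1*(-1/3588073) = -651 + 1/3588073 = -2335835522/3588073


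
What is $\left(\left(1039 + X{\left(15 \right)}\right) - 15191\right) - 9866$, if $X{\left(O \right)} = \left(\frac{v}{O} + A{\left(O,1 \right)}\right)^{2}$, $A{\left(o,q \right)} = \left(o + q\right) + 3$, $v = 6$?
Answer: $- \frac{591041}{25} \approx -23642.0$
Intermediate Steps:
$A{\left(o,q \right)} = 3 + o + q$
$X{\left(O \right)} = \left(4 + O + \frac{6}{O}\right)^{2}$ ($X{\left(O \right)} = \left(\frac{6}{O} + \left(3 + O + 1\right)\right)^{2} = \left(\frac{6}{O} + \left(4 + O\right)\right)^{2} = \left(4 + O + \frac{6}{O}\right)^{2}$)
$\left(\left(1039 + X{\left(15 \right)}\right) - 15191\right) - 9866 = \left(\left(1039 + \frac{\left(6 + 15 \left(4 + 15\right)\right)^{2}}{225}\right) - 15191\right) - 9866 = \left(\left(1039 + \frac{\left(6 + 15 \cdot 19\right)^{2}}{225}\right) - 15191\right) - 9866 = \left(\left(1039 + \frac{\left(6 + 285\right)^{2}}{225}\right) - 15191\right) - 9866 = \left(\left(1039 + \frac{291^{2}}{225}\right) - 15191\right) - 9866 = \left(\left(1039 + \frac{1}{225} \cdot 84681\right) - 15191\right) - 9866 = \left(\left(1039 + \frac{9409}{25}\right) - 15191\right) - 9866 = \left(\frac{35384}{25} - 15191\right) - 9866 = - \frac{344391}{25} - 9866 = - \frac{591041}{25}$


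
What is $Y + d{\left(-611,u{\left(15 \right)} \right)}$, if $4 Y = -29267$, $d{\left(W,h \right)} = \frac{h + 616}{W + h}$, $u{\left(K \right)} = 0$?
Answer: $- \frac{17884601}{2444} \approx -7317.8$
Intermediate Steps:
$d{\left(W,h \right)} = \frac{616 + h}{W + h}$
$Y = - \frac{29267}{4}$ ($Y = \frac{1}{4} \left(-29267\right) = - \frac{29267}{4} \approx -7316.8$)
$Y + d{\left(-611,u{\left(15 \right)} \right)} = - \frac{29267}{4} + \frac{616 + 0}{-611 + 0} = - \frac{29267}{4} + \frac{1}{-611} \cdot 616 = - \frac{29267}{4} - \frac{616}{611} = - \frac{17884601}{2444}$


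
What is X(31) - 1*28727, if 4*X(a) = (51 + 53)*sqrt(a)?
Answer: -28727 + 26*sqrt(31) ≈ -28582.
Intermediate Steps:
X(a) = 26*sqrt(a) (X(a) = ((51 + 53)*sqrt(a))/4 = (104*sqrt(a))/4 = 26*sqrt(a))
X(31) - 1*28727 = 26*sqrt(31) - 1*28727 = 26*sqrt(31) - 28727 = -28727 + 26*sqrt(31)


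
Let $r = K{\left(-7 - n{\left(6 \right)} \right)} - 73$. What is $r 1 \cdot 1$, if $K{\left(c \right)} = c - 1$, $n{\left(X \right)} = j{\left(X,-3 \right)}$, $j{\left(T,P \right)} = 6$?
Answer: $-87$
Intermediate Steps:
$n{\left(X \right)} = 6$
$K{\left(c \right)} = -1 + c$ ($K{\left(c \right)} = c - 1 = -1 + c$)
$r = -87$ ($r = \left(-1 - 13\right) - 73 = -14 - 73 = -87$)
$r 1 \cdot 1 = - 87 \cdot 1 \cdot 1 = \left(-87\right) 1 = -87$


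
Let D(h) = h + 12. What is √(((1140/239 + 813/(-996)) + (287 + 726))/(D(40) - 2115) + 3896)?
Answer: √26096029143395606039/81847462 ≈ 62.414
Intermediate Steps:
D(h) = 12 + h
√(((1140/239 + 813/(-996)) + (287 + 726))/(D(40) - 2115) + 3896) = √(((1140/239 + 813/(-996)) + (287 + 726))/((12 + 40) - 2115) + 3896) = √(((1140*(1/239) + 813*(-1/996)) + 1013)/(52 - 2115) + 3896) = √(((1140/239 - 271/332) + 1013)/(-2063) + 3896) = √((313711/79348 + 1013)*(-1/2063) + 3896) = √((80693235/79348)*(-1/2063) + 3896) = √(-80693235/163694924 + 3896) = √(637674730669/163694924) = √26096029143395606039/81847462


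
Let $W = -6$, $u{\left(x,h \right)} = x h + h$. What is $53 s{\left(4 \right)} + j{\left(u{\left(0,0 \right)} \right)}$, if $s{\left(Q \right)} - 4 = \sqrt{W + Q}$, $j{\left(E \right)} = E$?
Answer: $212 + 53 i \sqrt{2} \approx 212.0 + 74.953 i$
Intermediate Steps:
$u{\left(x,h \right)} = h + h x$ ($u{\left(x,h \right)} = h x + h = h + h x$)
$s{\left(Q \right)} = 4 + \sqrt{-6 + Q}$
$53 s{\left(4 \right)} + j{\left(u{\left(0,0 \right)} \right)} = 53 \left(4 + \sqrt{-6 + 4}\right) + 0 \left(1 + 0\right) = 53 \left(4 + \sqrt{-2}\right) + 0 \cdot 1 = 53 \left(4 + i \sqrt{2}\right) + 0 = \left(212 + 53 i \sqrt{2}\right) + 0 = 212 + 53 i \sqrt{2}$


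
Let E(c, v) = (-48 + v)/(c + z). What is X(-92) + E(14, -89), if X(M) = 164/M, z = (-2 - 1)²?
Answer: -178/23 ≈ -7.7391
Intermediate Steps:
z = 9 (z = (-3)² = 9)
E(c, v) = (-48 + v)/(9 + c) (E(c, v) = (-48 + v)/(c + 9) = (-48 + v)/(9 + c))
X(-92) + E(14, -89) = 164/(-92) + (-48 - 89)/(9 + 14) = 164*(-1/92) - 137/23 = -41/23 + (1/23)*(-137) = -41/23 - 137/23 = -178/23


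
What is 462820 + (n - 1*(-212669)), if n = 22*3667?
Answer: 756163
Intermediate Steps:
n = 80674
462820 + (n - 1*(-212669)) = 462820 + (80674 - 1*(-212669)) = 462820 + (80674 + 212669) = 462820 + 293343 = 756163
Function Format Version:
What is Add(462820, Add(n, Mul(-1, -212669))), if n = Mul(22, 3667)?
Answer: 756163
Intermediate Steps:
n = 80674
Add(462820, Add(n, Mul(-1, -212669))) = Add(462820, Add(80674, Mul(-1, -212669))) = Add(462820, Add(80674, 212669)) = Add(462820, 293343) = 756163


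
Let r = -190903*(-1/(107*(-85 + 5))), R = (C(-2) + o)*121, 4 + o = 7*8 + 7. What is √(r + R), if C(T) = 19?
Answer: √43120131695/2140 ≈ 97.035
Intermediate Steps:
o = 59 (o = -4 + (7*8 + 7) = -4 + (56 + 7) = -4 + 63 = 59)
R = 9438 (R = (19 + 59)*121 = 78*121 = 9438)
r = -190903/8560 (r = -190903/((-80*(-107))) = -190903/8560 ≈ -22.302)
√(r + R) = √(-190903/8560 + 9438) = √(80598377/8560) = √43120131695/2140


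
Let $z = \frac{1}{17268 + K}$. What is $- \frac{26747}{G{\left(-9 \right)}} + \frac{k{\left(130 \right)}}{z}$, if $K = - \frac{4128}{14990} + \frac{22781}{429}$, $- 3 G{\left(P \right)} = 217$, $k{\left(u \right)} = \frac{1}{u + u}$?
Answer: $\frac{1028131871959}{2355978300} \approx 436.39$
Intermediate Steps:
$k{\left(u \right)} = \frac{1}{2 u}$
$G{\left(P \right)} = - \frac{217}{3}$ ($G{\left(P \right)} = \left(- \frac{1}{3}\right) 217 = - \frac{217}{3}$)
$K = \frac{15441649}{292305}$ ($K = \left(-4128\right) \frac{1}{14990} + 22781 \cdot \frac{1}{429} = - \frac{2064}{7495} + \frac{2071}{39} = \frac{15441649}{292305} \approx 52.827$)
$z = \frac{292305}{5062964389}$ ($z = \frac{1}{17268 + \frac{15441649}{292305}} = \frac{1}{\frac{5062964389}{292305}} = \frac{292305}{5062964389} \approx 5.7734 \cdot 10^{-5}$)
$- \frac{26747}{G{\left(-9 \right)}} + \frac{k{\left(130 \right)}}{z} = - \frac{26747}{- \frac{217}{3}} + \frac{\frac{1}{2} \cdot \frac{1}{130}}{\frac{292305}{5062964389}} = \left(-26747\right) \left(- \frac{3}{217}\right) + \frac{1}{2} \cdot \frac{1}{130} \cdot \frac{5062964389}{292305} = \frac{11463}{31} + \frac{1}{260} \cdot \frac{5062964389}{292305} = \frac{11463}{31} + \frac{5062964389}{75999300} = \frac{1028131871959}{2355978300}$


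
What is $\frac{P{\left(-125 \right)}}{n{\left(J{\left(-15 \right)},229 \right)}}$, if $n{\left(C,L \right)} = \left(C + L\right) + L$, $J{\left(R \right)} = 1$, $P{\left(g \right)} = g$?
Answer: $- \frac{125}{459} \approx -0.27233$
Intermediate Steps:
$n{\left(C,L \right)} = C + 2 L$
$\frac{P{\left(-125 \right)}}{n{\left(J{\left(-15 \right)},229 \right)}} = - \frac{125}{1 + 2 \cdot 229} = - \frac{125}{1 + 458} = - \frac{125}{459}$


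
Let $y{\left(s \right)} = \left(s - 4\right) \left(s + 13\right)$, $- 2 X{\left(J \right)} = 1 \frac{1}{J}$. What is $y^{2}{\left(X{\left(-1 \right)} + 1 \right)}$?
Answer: $\frac{21025}{16} \approx 1314.1$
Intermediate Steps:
$X{\left(J \right)} = - \frac{1}{2 J}$ ($X{\left(J \right)} = - \frac{1 \frac{1}{J}}{2} = - \frac{1}{2 J}$)
$y{\left(s \right)} = \left(-4 + s\right) \left(13 + s\right)$
$y^{2}{\left(X{\left(-1 \right)} + 1 \right)} = \left(-52 + \left(- \frac{1}{2 \left(-1\right)} + 1\right)^{2} + 9 \left(- \frac{1}{2 \left(-1\right)} + 1\right)\right)^{2} = \left(-52 + \left(\left(- \frac{1}{2}\right) \left(-1\right) + 1\right)^{2} + 9 \left(\left(- \frac{1}{2}\right) \left(-1\right) + 1\right)\right)^{2} = \left(-52 + \left(\frac{1}{2} + 1\right)^{2} + 9 \left(\frac{1}{2} + 1\right)\right)^{2} = \left(-52 + \left(\frac{3}{2}\right)^{2} + 9 \cdot \frac{3}{2}\right)^{2} = \left(-52 + \frac{9}{4} + \frac{27}{2}\right)^{2} = \left(- \frac{145}{4}\right)^{2} = \frac{21025}{16}$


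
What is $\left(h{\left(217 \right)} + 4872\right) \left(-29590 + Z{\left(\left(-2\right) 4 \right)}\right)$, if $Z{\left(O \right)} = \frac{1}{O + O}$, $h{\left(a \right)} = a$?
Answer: $- \frac{2409341249}{16} \approx -1.5058 \cdot 10^{8}$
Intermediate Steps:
$Z{\left(O \right)} = \frac{1}{2 O}$
$\left(h{\left(217 \right)} + 4872\right) \left(-29590 + Z{\left(\left(-2\right) 4 \right)}\right) = \left(217 + 4872\right) \left(-29590 + \frac{1}{2 \left(\left(-2\right) 4\right)}\right) = 5089 \left(-29590 + \frac{1}{2 \left(-8\right)}\right) = 5089 \left(-29590 + \frac{1}{2} \left(- \frac{1}{8}\right)\right) = 5089 \left(-29590 - \frac{1}{16}\right) = 5089 \left(- \frac{473441}{16}\right) = - \frac{2409341249}{16}$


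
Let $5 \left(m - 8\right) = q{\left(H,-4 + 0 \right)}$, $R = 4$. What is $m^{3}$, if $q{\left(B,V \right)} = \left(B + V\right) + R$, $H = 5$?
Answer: $729$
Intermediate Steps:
$q{\left(B,V \right)} = 4 + B + V$ ($q{\left(B,V \right)} = \left(B + V\right) + 4 = 4 + B + V$)
$m = 9$ ($m = 8 + \frac{4 + 5 + \left(-4 + 0\right)}{5} = 8 + \frac{4 + 5 - 4}{5} = 8 + \frac{1}{5} \cdot 5 = 8 + 1 = 9$)
$m^{3} = 9^{3} = 729$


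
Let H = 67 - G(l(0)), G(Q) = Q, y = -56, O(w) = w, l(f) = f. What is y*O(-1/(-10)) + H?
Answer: 307/5 ≈ 61.400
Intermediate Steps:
H = 67 (H = 67 - 1*0 = 67 + 0 = 67)
y*O(-1/(-10)) + H = -(-56)/(-10) + 67 = -(-56)*(-1)/10 + 67 = -56*1/10 + 67 = -28/5 + 67 = 307/5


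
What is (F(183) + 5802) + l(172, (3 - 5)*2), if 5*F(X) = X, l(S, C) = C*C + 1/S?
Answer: 5034961/860 ≈ 5854.6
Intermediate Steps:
l(S, C) = C² + 1/S
F(X) = X/5
(F(183) + 5802) + l(172, (3 - 5)*2) = ((⅕)*183 + 5802) + (((3 - 5)*2)² + 1/172) = (183/5 + 5802) + ((-2*2)² + 1/172) = 29193/5 + ((-4)² + 1/172) = 29193/5 + (16 + 1/172) = 29193/5 + 2753/172 = 5034961/860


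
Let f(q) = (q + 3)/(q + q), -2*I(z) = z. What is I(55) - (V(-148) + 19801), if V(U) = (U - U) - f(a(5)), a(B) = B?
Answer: -198277/10 ≈ -19828.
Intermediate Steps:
I(z) = -z/2
f(q) = (3 + q)/(2*q) (f(q) = (3 + q)/((2*q)) = (3 + q)*(1/(2*q)) = (3 + q)/(2*q))
V(U) = -⅘ (V(U) = (U - U) - (3 + 5)/(2*5) = 0 - 8/(2*5) = 0 - 1*⅘ = 0 - ⅘ = -⅘)
I(55) - (V(-148) + 19801) = -½*55 - (-⅘ + 19801) = -55/2 - 1*99001/5 = -55/2 - 99001/5 = -198277/10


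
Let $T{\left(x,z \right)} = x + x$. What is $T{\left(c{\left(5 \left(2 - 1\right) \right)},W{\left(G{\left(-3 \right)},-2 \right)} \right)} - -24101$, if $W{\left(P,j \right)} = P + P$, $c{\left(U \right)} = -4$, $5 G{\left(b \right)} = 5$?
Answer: $24093$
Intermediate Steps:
$G{\left(b \right)} = 1$ ($G{\left(b \right)} = \frac{1}{5} \cdot 5 = 1$)
$W{\left(P,j \right)} = 2 P$
$T{\left(x,z \right)} = 2 x$
$T{\left(c{\left(5 \left(2 - 1\right) \right)},W{\left(G{\left(-3 \right)},-2 \right)} \right)} - -24101 = 2 \left(-4\right) - -24101 = -8 + 24101 = 24093$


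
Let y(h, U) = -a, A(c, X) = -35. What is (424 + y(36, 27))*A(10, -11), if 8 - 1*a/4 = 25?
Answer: -17220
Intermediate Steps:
a = -68 (a = 32 - 4*25 = 32 - 100 = -68)
y(h, U) = 68 (y(h, U) = -1*(-68) = 68)
(424 + y(36, 27))*A(10, -11) = (424 + 68)*(-35) = 492*(-35) = -17220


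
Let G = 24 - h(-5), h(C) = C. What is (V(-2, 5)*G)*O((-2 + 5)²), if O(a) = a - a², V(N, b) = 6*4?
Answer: -50112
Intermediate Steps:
V(N, b) = 24
G = 29 (G = 24 - 1*(-5) = 24 + 5 = 29)
(V(-2, 5)*G)*O((-2 + 5)²) = (24*29)*((-2 + 5)²*(1 - (-2 + 5)²)) = 696*(3²*(1 - 1*3²)) = 696*(9*(1 - 1*9)) = 696*(9*(1 - 9)) = 696*(9*(-8)) = 696*(-72) = -50112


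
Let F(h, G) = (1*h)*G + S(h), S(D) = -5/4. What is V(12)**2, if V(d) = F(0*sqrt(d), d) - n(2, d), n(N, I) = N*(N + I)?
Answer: 13689/16 ≈ 855.56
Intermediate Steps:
S(D) = -5/4 (S(D) = -5*1/4 = -5/4)
F(h, G) = -5/4 + G*h (F(h, G) = (1*h)*G - 5/4 = h*G - 5/4 = G*h - 5/4 = -5/4 + G*h)
n(N, I) = N*(I + N)
V(d) = -21/4 - 2*d (V(d) = (-5/4 + d*(0*sqrt(d))) - 2*(d + 2) = (-5/4 + d*0) - 2*(2 + d) = (-5/4 + 0) - (4 + 2*d) = -5/4 + (-4 - 2*d) = -21/4 - 2*d)
V(12)**2 = (-21/4 - 2*12)**2 = (-21/4 - 24)**2 = (-117/4)**2 = 13689/16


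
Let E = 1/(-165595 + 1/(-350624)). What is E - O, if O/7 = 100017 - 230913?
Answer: 53200201203153808/58061581281 ≈ 9.1627e+5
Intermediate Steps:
O = -916272 (O = 7*(100017 - 230913) = 7*(-130896) = -916272)
E = -350624/58061581281 (E = 1/(-165595 - 1/350624) = 1/(-58061581281/350624) = -350624/58061581281 ≈ -6.0388e-6)
E - O = -350624/58061581281 - 1*(-916272) = -350624/58061581281 + 916272 = 53200201203153808/58061581281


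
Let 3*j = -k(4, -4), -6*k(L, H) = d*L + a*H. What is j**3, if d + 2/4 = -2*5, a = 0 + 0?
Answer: -343/27 ≈ -12.704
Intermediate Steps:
a = 0
d = -21/2 (d = -1/2 - 2*5 = -1/2 - 10 = -21/2 ≈ -10.500)
k(L, H) = 7*L/4 (k(L, H) = -(-21*L/2 + 0*H)/6 = -(-21*L/2 + 0)/6 = -(-7)*L/4 = 7*L/4)
j = -7/3 (j = (-7*4/4)/3 = (-1*7)/3 = (1/3)*(-7) = -7/3 ≈ -2.3333)
j**3 = (-7/3)**3 = -343/27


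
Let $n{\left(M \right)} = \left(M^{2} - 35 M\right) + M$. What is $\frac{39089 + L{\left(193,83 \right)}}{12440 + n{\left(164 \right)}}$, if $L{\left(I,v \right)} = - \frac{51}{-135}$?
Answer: $\frac{879511}{759600} \approx 1.1579$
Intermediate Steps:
$n{\left(M \right)} = M^{2} - 34 M$
$L{\left(I,v \right)} = \frac{17}{45}$ ($L{\left(I,v \right)} = \left(-51\right) \left(- \frac{1}{135}\right) = \frac{17}{45}$)
$\frac{39089 + L{\left(193,83 \right)}}{12440 + n{\left(164 \right)}} = \frac{39089 + \frac{17}{45}}{12440 + 164 \left(-34 + 164\right)} = \frac{1759022}{45 \left(12440 + 164 \cdot 130\right)} = \frac{1759022}{45 \left(12440 + 21320\right)} = \frac{1759022}{45 \cdot 33760} = \frac{1759022}{45} \cdot \frac{1}{33760} = \frac{879511}{759600}$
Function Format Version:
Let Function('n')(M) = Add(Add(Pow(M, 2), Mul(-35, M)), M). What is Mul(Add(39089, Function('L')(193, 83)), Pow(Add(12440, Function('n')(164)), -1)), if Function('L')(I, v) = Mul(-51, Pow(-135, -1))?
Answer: Rational(879511, 759600) ≈ 1.1579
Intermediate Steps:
Function('n')(M) = Add(Pow(M, 2), Mul(-34, M))
Function('L')(I, v) = Rational(17, 45) (Function('L')(I, v) = Mul(-51, Rational(-1, 135)) = Rational(17, 45))
Mul(Add(39089, Function('L')(193, 83)), Pow(Add(12440, Function('n')(164)), -1)) = Mul(Add(39089, Rational(17, 45)), Pow(Add(12440, Mul(164, Add(-34, 164))), -1)) = Mul(Rational(1759022, 45), Pow(Add(12440, Mul(164, 130)), -1)) = Mul(Rational(1759022, 45), Pow(Add(12440, 21320), -1)) = Mul(Rational(1759022, 45), Pow(33760, -1)) = Mul(Rational(1759022, 45), Rational(1, 33760)) = Rational(879511, 759600)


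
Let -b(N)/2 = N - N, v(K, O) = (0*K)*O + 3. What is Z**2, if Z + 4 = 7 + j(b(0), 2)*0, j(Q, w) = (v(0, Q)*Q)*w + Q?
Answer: 9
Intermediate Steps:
v(K, O) = 3 (v(K, O) = 0*O + 3 = 0 + 3 = 3)
b(N) = 0 (b(N) = -2*(N - N) = -2*0 = 0)
j(Q, w) = Q + 3*Q*w (j(Q, w) = (3*Q)*w + Q = 3*Q*w + Q = Q + 3*Q*w)
Z = 3 (Z = -4 + (7 + (0*(1 + 3*2))*0) = -4 + (7 + (0*(1 + 6))*0) = -4 + (7 + (0*7)*0) = -4 + (7 + 0*0) = -4 + (7 + 0) = -4 + 7 = 3)
Z**2 = 3**2 = 9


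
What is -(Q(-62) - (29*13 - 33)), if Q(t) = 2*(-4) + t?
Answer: 414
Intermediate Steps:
Q(t) = -8 + t
-(Q(-62) - (29*13 - 33)) = -((-8 - 62) - (29*13 - 33)) = -(-70 - (377 - 33)) = -(-70 - 1*344) = -(-70 - 344) = -1*(-414) = 414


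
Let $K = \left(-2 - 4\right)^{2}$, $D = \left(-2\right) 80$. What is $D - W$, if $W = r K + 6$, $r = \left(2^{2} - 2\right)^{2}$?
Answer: $-310$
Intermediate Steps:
$r = 4$ ($r = \left(4 - 2\right)^{2} = 2^{2} = 4$)
$D = -160$
$K = 36$ ($K = \left(-6\right)^{2} = 36$)
$W = 150$ ($W = 4 \cdot 36 + 6 = 144 + 6 = 150$)
$D - W = -160 - 150 = -310$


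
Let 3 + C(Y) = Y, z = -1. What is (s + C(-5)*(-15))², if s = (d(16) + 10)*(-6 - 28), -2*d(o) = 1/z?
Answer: 56169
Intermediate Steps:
d(o) = ½ (d(o) = -½/(-1) = -½*(-1) = ½)
C(Y) = -3 + Y
s = -357 (s = (½ + 10)*(-6 - 28) = (21/2)*(-34) = -357)
(s + C(-5)*(-15))² = (-357 + (-3 - 5)*(-15))² = (-357 - 8*(-15))² = (-357 + 120)² = (-237)² = 56169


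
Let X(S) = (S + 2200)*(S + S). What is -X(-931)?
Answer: 2362878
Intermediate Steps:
X(S) = 2*S*(2200 + S) (X(S) = (2200 + S)*(2*S) = 2*S*(2200 + S))
-X(-931) = -2*(-931)*(2200 - 931) = -2*(-931)*1269 = -1*(-2362878) = 2362878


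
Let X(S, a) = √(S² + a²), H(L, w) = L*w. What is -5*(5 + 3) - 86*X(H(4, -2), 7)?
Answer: -40 - 86*√113 ≈ -954.19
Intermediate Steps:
-5*(5 + 3) - 86*X(H(4, -2), 7) = -5*(5 + 3) - 86*√((4*(-2))² + 7²) = -5*8 - 86*√((-8)² + 49) = -40 - 86*√(64 + 49) = -40 - 86*√113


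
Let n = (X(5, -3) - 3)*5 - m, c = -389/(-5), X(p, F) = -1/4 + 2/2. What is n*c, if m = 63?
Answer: -115533/20 ≈ -5776.6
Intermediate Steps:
X(p, F) = 3/4 (X(p, F) = -1*1/4 + 2*(1/2) = -1/4 + 1 = 3/4)
c = 389/5 (c = -389*(-1/5) = 389/5 ≈ 77.800)
n = -297/4 (n = (3/4 - 3)*5 - 1*63 = -9/4*5 - 63 = -45/4 - 63 = -297/4 ≈ -74.250)
n*c = -297/4*389/5 = -115533/20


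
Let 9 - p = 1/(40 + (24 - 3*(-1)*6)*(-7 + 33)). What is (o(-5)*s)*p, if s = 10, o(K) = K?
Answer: -254675/566 ≈ -449.96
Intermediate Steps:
p = 10187/1132 (p = 9 - 1/(40 + (24 - 3*(-1)*6)*(-7 + 33)) = 9 - 1/(40 + (24 + 3*6)*26) = 9 - 1/(40 + (24 + 18)*26) = 9 - 1/(40 + 42*26) = 9 - 1/(40 + 1092) = 9 - 1/1132 = 10187/1132 ≈ 8.9991)
(o(-5)*s)*p = -5*10*(10187/1132) = -50*10187/1132 = -254675/566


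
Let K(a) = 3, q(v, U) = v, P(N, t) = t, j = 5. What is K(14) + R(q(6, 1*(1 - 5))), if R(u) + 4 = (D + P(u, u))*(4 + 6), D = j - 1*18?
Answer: -71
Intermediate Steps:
D = -13 (D = 5 - 1*18 = 5 - 18 = -13)
R(u) = -134 + 10*u (R(u) = -4 + (-13 + u)*(4 + 6) = -4 + (-13 + u)*10 = -4 + (-130 + 10*u) = -134 + 10*u)
K(14) + R(q(6, 1*(1 - 5))) = 3 + (-134 + 10*6) = 3 + (-134 + 60) = 3 - 74 = -71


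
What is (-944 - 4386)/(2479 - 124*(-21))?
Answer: -410/391 ≈ -1.0486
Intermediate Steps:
(-944 - 4386)/(2479 - 124*(-21)) = -5330/(2479 + 2604) = -5330/5083 = -5330*1/5083 = -410/391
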